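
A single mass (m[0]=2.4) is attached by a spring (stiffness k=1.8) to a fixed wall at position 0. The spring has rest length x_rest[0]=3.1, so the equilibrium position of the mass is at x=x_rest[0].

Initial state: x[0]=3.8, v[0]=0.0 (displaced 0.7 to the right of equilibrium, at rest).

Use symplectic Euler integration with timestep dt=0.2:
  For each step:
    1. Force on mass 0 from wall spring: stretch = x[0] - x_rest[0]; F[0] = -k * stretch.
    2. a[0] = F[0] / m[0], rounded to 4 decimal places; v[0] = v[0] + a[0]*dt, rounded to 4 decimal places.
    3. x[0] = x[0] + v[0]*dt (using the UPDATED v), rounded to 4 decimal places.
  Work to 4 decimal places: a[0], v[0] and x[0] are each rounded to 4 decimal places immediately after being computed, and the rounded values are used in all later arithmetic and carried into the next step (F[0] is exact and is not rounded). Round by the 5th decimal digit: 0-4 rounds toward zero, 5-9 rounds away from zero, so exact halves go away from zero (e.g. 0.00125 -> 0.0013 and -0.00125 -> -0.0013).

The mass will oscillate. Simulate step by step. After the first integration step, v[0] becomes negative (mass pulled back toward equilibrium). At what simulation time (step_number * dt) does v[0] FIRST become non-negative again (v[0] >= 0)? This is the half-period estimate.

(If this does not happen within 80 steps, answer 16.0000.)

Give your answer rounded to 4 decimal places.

Step 0: x=[3.8000] v=[0.0000]
Step 1: x=[3.7790] v=[-0.1050]
Step 2: x=[3.7376] v=[-0.2069]
Step 3: x=[3.6771] v=[-0.3025]
Step 4: x=[3.5993] v=[-0.3891]
Step 5: x=[3.5065] v=[-0.4640]
Step 6: x=[3.4015] v=[-0.5250]
Step 7: x=[3.2875] v=[-0.5702]
Step 8: x=[3.1678] v=[-0.5983]
Step 9: x=[3.0461] v=[-0.6085]
Step 10: x=[2.9260] v=[-0.6004]
Step 11: x=[2.8111] v=[-0.5743]
Step 12: x=[2.7049] v=[-0.5310]
Step 13: x=[2.6106] v=[-0.4717]
Step 14: x=[2.5309] v=[-0.3983]
Step 15: x=[2.4683] v=[-0.3129]
Step 16: x=[2.4247] v=[-0.2181]
Step 17: x=[2.4013] v=[-0.1168]
Step 18: x=[2.3989] v=[-0.0120]
Step 19: x=[2.4175] v=[0.0932]
First v>=0 after going negative at step 19, time=3.8000

Answer: 3.8000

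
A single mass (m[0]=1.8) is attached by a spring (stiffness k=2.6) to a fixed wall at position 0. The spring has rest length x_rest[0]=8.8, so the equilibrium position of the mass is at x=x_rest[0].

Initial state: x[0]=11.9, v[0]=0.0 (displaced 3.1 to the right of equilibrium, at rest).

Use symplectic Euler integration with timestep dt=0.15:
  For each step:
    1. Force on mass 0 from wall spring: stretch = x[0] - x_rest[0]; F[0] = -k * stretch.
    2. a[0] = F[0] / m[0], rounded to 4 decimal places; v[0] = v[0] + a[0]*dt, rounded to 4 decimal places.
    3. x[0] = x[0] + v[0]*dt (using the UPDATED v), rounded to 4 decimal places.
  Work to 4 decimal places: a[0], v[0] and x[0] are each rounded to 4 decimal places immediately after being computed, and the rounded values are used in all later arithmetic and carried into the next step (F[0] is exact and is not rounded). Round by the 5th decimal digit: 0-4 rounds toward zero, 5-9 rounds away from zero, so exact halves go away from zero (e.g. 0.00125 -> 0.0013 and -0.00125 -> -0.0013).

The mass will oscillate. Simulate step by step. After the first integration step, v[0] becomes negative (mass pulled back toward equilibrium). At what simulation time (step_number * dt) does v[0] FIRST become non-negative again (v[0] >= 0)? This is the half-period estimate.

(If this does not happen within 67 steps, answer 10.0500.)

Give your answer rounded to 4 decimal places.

Step 0: x=[11.9000] v=[0.0000]
Step 1: x=[11.7992] v=[-0.6717]
Step 2: x=[11.6010] v=[-1.3215]
Step 3: x=[11.3117] v=[-1.9284]
Step 4: x=[10.9408] v=[-2.4726]
Step 5: x=[10.5003] v=[-2.9364]
Step 6: x=[10.0046] v=[-3.3048]
Step 7: x=[9.4697] v=[-3.5658]
Step 8: x=[8.9131] v=[-3.7109]
Step 9: x=[8.3528] v=[-3.7354]
Step 10: x=[7.8070] v=[-3.6385]
Step 11: x=[7.2935] v=[-3.4234]
Step 12: x=[6.8290] v=[-3.0970]
Step 13: x=[6.4285] v=[-2.6700]
Step 14: x=[6.1051] v=[-2.1562]
Step 15: x=[5.8693] v=[-1.5723]
Step 16: x=[5.7287] v=[-0.9373]
Step 17: x=[5.6879] v=[-0.2719]
Step 18: x=[5.7483] v=[0.4024]
First v>=0 after going negative at step 18, time=2.7000

Answer: 2.7000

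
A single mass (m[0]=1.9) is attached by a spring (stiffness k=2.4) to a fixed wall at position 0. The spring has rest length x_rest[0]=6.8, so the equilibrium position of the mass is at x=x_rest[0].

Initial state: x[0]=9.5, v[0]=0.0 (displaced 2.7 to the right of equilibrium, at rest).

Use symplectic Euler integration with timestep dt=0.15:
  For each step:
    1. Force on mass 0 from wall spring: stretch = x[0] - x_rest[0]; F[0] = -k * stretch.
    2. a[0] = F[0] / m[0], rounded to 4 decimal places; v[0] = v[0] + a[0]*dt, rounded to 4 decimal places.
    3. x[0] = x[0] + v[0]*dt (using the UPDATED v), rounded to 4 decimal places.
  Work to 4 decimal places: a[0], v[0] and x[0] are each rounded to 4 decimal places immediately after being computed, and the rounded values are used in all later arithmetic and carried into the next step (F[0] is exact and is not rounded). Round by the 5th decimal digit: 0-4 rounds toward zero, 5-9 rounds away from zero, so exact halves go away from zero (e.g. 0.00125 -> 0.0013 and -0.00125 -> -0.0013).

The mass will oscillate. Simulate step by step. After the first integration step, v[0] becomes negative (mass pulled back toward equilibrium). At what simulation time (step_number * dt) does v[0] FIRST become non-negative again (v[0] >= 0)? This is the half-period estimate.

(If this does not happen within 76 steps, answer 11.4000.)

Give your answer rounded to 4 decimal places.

Answer: 2.8500

Derivation:
Step 0: x=[9.5000] v=[0.0000]
Step 1: x=[9.4233] v=[-0.5116]
Step 2: x=[9.2720] v=[-1.0086]
Step 3: x=[9.0505] v=[-1.4770]
Step 4: x=[8.7650] v=[-1.9034]
Step 5: x=[8.4236] v=[-2.2757]
Step 6: x=[8.0361] v=[-2.5833]
Step 7: x=[7.6135] v=[-2.8175]
Step 8: x=[7.1678] v=[-2.9716]
Step 9: x=[6.7116] v=[-3.0413]
Step 10: x=[6.2579] v=[-3.0245]
Step 11: x=[5.8196] v=[-2.9218]
Step 12: x=[5.4092] v=[-2.7360]
Step 13: x=[5.0383] v=[-2.4725]
Step 14: x=[4.7175] v=[-2.1387]
Step 15: x=[4.4559] v=[-1.7441]
Step 16: x=[4.2609] v=[-1.3000]
Step 17: x=[4.1381] v=[-0.8189]
Step 18: x=[4.0909] v=[-0.3145]
Step 19: x=[4.1207] v=[0.1988]
First v>=0 after going negative at step 19, time=2.8500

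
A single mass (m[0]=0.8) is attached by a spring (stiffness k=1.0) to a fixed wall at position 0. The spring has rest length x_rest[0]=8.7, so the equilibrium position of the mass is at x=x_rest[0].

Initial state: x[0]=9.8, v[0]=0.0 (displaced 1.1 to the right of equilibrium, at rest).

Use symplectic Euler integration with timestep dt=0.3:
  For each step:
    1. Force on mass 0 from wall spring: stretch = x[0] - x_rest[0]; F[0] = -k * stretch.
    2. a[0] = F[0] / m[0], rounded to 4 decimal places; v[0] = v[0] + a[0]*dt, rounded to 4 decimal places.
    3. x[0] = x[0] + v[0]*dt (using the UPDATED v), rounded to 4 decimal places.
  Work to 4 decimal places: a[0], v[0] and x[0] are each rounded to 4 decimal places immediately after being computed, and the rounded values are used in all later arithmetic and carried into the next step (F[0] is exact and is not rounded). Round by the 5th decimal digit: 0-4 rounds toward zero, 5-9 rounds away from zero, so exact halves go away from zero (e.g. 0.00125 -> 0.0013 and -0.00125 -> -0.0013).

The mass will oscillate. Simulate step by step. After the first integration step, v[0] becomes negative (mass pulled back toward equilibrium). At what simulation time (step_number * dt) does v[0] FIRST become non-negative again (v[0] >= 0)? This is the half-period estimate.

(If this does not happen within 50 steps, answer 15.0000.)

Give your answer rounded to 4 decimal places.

Answer: 3.0000

Derivation:
Step 0: x=[9.8000] v=[0.0000]
Step 1: x=[9.6763] v=[-0.4125]
Step 2: x=[9.4427] v=[-0.7786]
Step 3: x=[9.1256] v=[-1.0571]
Step 4: x=[8.7606] v=[-1.2167]
Step 5: x=[8.3888] v=[-1.2394]
Step 6: x=[8.0520] v=[-1.1227]
Step 7: x=[7.7881] v=[-0.8797]
Step 8: x=[7.6268] v=[-0.5377]
Step 9: x=[7.5862] v=[-0.1353]
Step 10: x=[7.6709] v=[0.2824]
First v>=0 after going negative at step 10, time=3.0000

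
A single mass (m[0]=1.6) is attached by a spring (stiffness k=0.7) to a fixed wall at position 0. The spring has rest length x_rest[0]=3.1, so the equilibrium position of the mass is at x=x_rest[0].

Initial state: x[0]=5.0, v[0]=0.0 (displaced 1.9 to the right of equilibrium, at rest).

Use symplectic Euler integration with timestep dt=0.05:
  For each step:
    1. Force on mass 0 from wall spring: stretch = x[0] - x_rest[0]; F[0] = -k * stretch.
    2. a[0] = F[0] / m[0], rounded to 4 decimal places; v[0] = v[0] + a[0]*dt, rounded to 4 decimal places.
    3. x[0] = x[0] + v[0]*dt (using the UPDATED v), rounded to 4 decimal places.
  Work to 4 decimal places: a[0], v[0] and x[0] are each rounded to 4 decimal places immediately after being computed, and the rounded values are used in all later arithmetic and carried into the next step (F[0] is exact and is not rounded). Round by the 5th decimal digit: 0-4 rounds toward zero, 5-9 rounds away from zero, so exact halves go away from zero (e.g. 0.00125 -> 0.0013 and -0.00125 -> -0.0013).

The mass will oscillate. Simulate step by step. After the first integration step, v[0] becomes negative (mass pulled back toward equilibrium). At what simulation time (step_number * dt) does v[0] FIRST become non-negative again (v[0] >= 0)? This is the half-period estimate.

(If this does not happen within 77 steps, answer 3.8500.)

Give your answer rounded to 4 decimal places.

Answer: 3.8500

Derivation:
Step 0: x=[5.0000] v=[0.0000]
Step 1: x=[4.9979] v=[-0.0416]
Step 2: x=[4.9937] v=[-0.0831]
Step 3: x=[4.9875] v=[-0.1245]
Step 4: x=[4.9792] v=[-0.1658]
Step 5: x=[4.9689] v=[-0.2069]
Step 6: x=[4.9565] v=[-0.2478]
Step 7: x=[4.9421] v=[-0.2884]
Step 8: x=[4.9257] v=[-0.3287]
Step 9: x=[4.9073] v=[-0.3686]
Step 10: x=[4.8869] v=[-0.4081]
Step 11: x=[4.8645] v=[-0.4472]
Step 12: x=[4.8402] v=[-0.4858]
Step 13: x=[4.8140] v=[-0.5239]
Step 14: x=[4.7859] v=[-0.5614]
Step 15: x=[4.7560] v=[-0.5983]
Step 16: x=[4.7243] v=[-0.6345]
Step 17: x=[4.6908] v=[-0.6700]
Step 18: x=[4.6556] v=[-0.7048]
Step 19: x=[4.6187] v=[-0.7388]
Step 20: x=[4.5801] v=[-0.7720]
Step 21: x=[4.5399] v=[-0.8044]
Step 22: x=[4.4981] v=[-0.8359]
Step 23: x=[4.4548] v=[-0.8665]
Step 24: x=[4.4100] v=[-0.8961]
Step 25: x=[4.3638] v=[-0.9248]
Step 26: x=[4.3162] v=[-0.9524]
Step 27: x=[4.2673] v=[-0.9790]
Step 28: x=[4.2171] v=[-1.0045]
Step 29: x=[4.1657] v=[-1.0289]
Step 30: x=[4.1131] v=[-1.0522]
Step 31: x=[4.0594] v=[-1.0744]
Step 32: x=[4.0046] v=[-1.0954]
Step 33: x=[3.9488] v=[-1.1152]
Step 34: x=[3.8921] v=[-1.1338]
Step 35: x=[3.8345] v=[-1.1511]
Step 36: x=[3.7761] v=[-1.1672]
Step 37: x=[3.7170] v=[-1.1820]
Step 38: x=[3.6572] v=[-1.1955]
Step 39: x=[3.5968] v=[-1.2077]
Step 40: x=[3.5359] v=[-1.2186]
Step 41: x=[3.4745] v=[-1.2281]
Step 42: x=[3.4127] v=[-1.2363]
Step 43: x=[3.3505] v=[-1.2431]
Step 44: x=[3.2881] v=[-1.2486]
Step 45: x=[3.2255] v=[-1.2527]
Step 46: x=[3.1627] v=[-1.2554]
Step 47: x=[3.0999] v=[-1.2568]
Step 48: x=[3.0371] v=[-1.2568]
Step 49: x=[2.9743] v=[-1.2554]
Step 50: x=[2.9117] v=[-1.2527]
Step 51: x=[2.8493] v=[-1.2486]
Step 52: x=[2.7871] v=[-1.2431]
Step 53: x=[2.7253] v=[-1.2363]
Step 54: x=[2.6639] v=[-1.2281]
Step 55: x=[2.6030] v=[-1.2186]
Step 56: x=[2.5426] v=[-1.2077]
Step 57: x=[2.4828] v=[-1.1955]
Step 58: x=[2.4237] v=[-1.1820]
Step 59: x=[2.3653] v=[-1.1672]
Step 60: x=[2.3077] v=[-1.1511]
Step 61: x=[2.2510] v=[-1.1338]
Step 62: x=[2.1952] v=[-1.1152]
Step 63: x=[2.1404] v=[-1.0954]
Step 64: x=[2.0867] v=[-1.0744]
Step 65: x=[2.0341] v=[-1.0522]
Step 66: x=[1.9827] v=[-1.0289]
Step 67: x=[1.9325] v=[-1.0045]
Step 68: x=[1.8836] v=[-0.9790]
Step 69: x=[1.8360] v=[-0.9524]
Step 70: x=[1.7898] v=[-0.9248]
Step 71: x=[1.7450] v=[-0.8961]
Step 72: x=[1.7017] v=[-0.8665]
Step 73: x=[1.6599] v=[-0.8359]
Step 74: x=[1.6197] v=[-0.8044]
Step 75: x=[1.5811] v=[-0.7720]
Step 76: x=[1.5442] v=[-0.7388]
Step 77: x=[1.5090] v=[-0.7048]
v[0] did not become non-negative within 77 steps; using fallback time=3.8500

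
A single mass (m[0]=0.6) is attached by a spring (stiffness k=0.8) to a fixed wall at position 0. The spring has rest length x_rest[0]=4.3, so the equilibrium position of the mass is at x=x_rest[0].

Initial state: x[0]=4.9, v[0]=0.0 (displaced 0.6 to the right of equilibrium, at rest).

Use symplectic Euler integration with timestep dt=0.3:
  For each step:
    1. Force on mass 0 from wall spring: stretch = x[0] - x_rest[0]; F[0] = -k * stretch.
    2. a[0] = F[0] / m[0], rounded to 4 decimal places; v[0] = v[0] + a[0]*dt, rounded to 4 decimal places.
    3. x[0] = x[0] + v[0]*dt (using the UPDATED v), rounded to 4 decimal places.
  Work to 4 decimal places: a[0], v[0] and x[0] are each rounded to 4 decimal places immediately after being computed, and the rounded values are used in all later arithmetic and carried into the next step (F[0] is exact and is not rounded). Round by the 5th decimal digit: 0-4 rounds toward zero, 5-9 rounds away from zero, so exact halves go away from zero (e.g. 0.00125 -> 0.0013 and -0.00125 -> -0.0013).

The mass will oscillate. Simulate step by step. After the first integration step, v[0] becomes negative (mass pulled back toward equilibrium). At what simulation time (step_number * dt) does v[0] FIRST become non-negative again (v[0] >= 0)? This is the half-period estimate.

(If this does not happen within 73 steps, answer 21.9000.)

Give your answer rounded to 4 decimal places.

Answer: 3.0000

Derivation:
Step 0: x=[4.9000] v=[0.0000]
Step 1: x=[4.8280] v=[-0.2400]
Step 2: x=[4.6926] v=[-0.4512]
Step 3: x=[4.5101] v=[-0.6083]
Step 4: x=[4.3024] v=[-0.6923]
Step 5: x=[4.0944] v=[-0.6933]
Step 6: x=[3.9111] v=[-0.6111]
Step 7: x=[3.7744] v=[-0.4556]
Step 8: x=[3.7008] v=[-0.2454]
Step 9: x=[3.6991] v=[-0.0057]
Step 10: x=[3.7695] v=[0.2347]
First v>=0 after going negative at step 10, time=3.0000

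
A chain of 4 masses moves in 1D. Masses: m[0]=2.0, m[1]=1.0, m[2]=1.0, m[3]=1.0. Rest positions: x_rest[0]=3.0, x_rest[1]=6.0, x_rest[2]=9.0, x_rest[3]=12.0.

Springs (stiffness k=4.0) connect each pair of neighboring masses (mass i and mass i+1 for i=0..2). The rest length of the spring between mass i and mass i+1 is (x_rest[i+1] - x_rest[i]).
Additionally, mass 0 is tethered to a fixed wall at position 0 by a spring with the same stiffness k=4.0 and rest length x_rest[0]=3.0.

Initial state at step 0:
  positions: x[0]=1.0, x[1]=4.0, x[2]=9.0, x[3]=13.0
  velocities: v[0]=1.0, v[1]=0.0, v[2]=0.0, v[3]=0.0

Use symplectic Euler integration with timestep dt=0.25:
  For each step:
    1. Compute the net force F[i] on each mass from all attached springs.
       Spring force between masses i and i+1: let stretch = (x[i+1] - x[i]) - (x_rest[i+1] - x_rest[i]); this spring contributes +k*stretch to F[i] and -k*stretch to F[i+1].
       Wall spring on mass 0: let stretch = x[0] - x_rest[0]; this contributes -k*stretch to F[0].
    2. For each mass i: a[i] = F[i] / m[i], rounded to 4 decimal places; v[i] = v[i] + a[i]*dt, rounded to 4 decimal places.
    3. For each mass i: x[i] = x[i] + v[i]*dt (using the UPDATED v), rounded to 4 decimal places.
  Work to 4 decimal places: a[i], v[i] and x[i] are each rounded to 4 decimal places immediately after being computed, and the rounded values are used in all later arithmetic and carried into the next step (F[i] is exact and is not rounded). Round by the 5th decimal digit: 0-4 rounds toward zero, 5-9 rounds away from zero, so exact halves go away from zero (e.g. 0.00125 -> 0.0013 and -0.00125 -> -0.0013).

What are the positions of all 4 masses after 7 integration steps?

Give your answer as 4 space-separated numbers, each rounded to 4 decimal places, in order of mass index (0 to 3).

Step 0: x=[1.0000 4.0000 9.0000 13.0000] v=[1.0000 0.0000 0.0000 0.0000]
Step 1: x=[1.5000 4.5000 8.7500 12.7500] v=[2.0000 2.0000 -1.0000 -1.0000]
Step 2: x=[2.1875 5.3125 8.4375 12.2500] v=[2.7500 3.2500 -1.2500 -2.0000]
Step 3: x=[2.9922 6.1250 8.2969 11.5469] v=[3.2188 3.2500 -0.5625 -2.8125]
Step 4: x=[3.8145 6.6973 8.4258 10.7813] v=[3.2891 2.2891 0.5156 -3.0625]
Step 5: x=[4.5203 6.9810 8.7115 10.1768] v=[2.8233 1.1348 1.1426 -2.4180]
Step 6: x=[4.9687 7.0822 8.9309 9.9560] v=[1.7935 0.4046 0.8774 -0.8833]
Step 7: x=[5.0602 7.1172 8.9444 10.2289] v=[0.3659 0.1398 0.0538 1.0916]

Answer: 5.0602 7.1172 8.9444 10.2289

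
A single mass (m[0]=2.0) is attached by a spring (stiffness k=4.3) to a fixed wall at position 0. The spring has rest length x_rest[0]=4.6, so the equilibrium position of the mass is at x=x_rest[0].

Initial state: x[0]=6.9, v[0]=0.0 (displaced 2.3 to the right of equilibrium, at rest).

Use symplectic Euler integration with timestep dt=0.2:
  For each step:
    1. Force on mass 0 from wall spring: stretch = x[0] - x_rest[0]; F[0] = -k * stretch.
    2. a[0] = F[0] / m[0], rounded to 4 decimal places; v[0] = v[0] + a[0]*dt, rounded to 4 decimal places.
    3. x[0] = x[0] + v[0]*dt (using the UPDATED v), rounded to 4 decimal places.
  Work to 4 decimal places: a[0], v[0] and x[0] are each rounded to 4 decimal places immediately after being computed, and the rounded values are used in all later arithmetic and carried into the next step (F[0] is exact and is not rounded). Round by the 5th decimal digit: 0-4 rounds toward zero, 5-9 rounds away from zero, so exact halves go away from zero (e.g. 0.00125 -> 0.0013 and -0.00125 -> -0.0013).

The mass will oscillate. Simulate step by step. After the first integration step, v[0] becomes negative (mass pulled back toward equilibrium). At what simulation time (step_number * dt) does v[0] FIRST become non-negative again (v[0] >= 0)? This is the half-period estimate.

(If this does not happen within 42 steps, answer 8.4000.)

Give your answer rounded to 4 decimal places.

Step 0: x=[6.9000] v=[0.0000]
Step 1: x=[6.7022] v=[-0.9890]
Step 2: x=[6.3236] v=[-1.8929]
Step 3: x=[5.7968] v=[-2.6340]
Step 4: x=[5.1671] v=[-3.1486]
Step 5: x=[4.4886] v=[-3.3925]
Step 6: x=[3.8197] v=[-3.3446]
Step 7: x=[3.2179] v=[-3.0091]
Step 8: x=[2.7349] v=[-2.4148]
Step 9: x=[2.4123] v=[-1.6128]
Step 10: x=[2.2779] v=[-0.6721]
Step 11: x=[2.3432] v=[0.3264]
First v>=0 after going negative at step 11, time=2.2000

Answer: 2.2000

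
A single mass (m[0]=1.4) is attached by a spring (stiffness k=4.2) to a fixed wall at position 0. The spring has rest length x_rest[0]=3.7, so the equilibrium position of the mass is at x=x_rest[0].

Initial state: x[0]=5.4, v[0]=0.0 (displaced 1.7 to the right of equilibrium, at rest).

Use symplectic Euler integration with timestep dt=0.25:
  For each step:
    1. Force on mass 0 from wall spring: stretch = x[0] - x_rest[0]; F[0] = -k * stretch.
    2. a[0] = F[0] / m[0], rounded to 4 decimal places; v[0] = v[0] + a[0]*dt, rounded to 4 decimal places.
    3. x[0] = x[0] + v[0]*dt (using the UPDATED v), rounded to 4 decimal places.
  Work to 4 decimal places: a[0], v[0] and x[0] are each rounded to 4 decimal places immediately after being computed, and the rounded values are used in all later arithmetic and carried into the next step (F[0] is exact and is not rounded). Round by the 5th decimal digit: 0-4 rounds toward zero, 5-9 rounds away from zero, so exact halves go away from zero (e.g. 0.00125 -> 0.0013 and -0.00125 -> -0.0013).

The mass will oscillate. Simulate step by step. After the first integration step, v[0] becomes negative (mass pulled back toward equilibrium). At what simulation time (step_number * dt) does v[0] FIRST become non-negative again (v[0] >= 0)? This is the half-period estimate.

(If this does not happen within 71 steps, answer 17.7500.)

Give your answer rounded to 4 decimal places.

Step 0: x=[5.4000] v=[0.0000]
Step 1: x=[5.0813] v=[-1.2750]
Step 2: x=[4.5036] v=[-2.3110]
Step 3: x=[3.7752] v=[-2.9137]
Step 4: x=[3.0327] v=[-2.9701]
Step 5: x=[2.4153] v=[-2.4696]
Step 6: x=[2.0388] v=[-1.5061]
Step 7: x=[1.9738] v=[-0.2602]
Step 8: x=[2.2324] v=[1.0345]
First v>=0 after going negative at step 8, time=2.0000

Answer: 2.0000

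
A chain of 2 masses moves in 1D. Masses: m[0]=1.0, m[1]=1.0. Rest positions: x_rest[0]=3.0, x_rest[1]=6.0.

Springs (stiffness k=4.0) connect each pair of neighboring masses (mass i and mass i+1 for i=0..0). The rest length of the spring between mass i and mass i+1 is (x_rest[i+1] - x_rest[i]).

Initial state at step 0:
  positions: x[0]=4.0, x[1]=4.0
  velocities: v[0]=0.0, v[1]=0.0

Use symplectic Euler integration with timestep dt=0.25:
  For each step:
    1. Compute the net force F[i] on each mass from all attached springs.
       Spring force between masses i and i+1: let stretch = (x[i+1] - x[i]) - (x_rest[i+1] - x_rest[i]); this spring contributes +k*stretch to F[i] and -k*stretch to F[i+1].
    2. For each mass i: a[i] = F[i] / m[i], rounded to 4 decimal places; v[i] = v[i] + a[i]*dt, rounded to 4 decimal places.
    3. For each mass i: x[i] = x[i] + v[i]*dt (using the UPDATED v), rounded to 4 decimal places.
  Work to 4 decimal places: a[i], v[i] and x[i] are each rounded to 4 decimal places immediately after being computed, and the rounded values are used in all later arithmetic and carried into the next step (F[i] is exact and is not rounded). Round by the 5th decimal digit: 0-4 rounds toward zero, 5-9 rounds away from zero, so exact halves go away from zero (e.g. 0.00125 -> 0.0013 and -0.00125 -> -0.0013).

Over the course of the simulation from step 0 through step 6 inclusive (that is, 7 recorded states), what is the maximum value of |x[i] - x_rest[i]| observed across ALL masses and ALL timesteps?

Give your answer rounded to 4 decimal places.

Answer: 2.0937

Derivation:
Step 0: x=[4.0000 4.0000] v=[0.0000 0.0000]
Step 1: x=[3.2500 4.7500] v=[-3.0000 3.0000]
Step 2: x=[2.1250 5.8750] v=[-4.5000 4.5000]
Step 3: x=[1.1875 6.8125] v=[-3.7500 3.7500]
Step 4: x=[0.9063 7.0938] v=[-1.1250 1.1250]
Step 5: x=[1.4219 6.5782] v=[2.0625 -2.0625]
Step 6: x=[2.4766 5.5235] v=[4.2188 -4.2188]
Max displacement = 2.0937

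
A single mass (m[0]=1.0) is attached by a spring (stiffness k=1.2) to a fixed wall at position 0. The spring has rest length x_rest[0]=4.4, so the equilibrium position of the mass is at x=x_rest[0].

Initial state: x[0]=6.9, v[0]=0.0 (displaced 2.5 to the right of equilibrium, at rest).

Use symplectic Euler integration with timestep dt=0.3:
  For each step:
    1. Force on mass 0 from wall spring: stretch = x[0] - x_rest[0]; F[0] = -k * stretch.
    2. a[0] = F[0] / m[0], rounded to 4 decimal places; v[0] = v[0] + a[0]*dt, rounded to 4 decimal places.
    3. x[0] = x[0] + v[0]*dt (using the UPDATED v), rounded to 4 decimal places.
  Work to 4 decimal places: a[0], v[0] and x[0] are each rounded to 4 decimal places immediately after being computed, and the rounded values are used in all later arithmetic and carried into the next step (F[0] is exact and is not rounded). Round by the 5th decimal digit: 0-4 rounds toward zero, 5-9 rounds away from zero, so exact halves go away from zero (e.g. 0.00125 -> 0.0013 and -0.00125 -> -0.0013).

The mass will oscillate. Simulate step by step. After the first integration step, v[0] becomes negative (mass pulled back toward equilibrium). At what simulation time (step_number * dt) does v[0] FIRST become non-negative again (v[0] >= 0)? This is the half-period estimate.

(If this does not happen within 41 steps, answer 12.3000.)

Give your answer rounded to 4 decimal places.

Answer: 3.0000

Derivation:
Step 0: x=[6.9000] v=[0.0000]
Step 1: x=[6.6300] v=[-0.9000]
Step 2: x=[6.1192] v=[-1.7028]
Step 3: x=[5.4227] v=[-2.3217]
Step 4: x=[4.6157] v=[-2.6899]
Step 5: x=[3.7855] v=[-2.7675]
Step 6: x=[3.0216] v=[-2.5463]
Step 7: x=[2.4066] v=[-2.0501]
Step 8: x=[2.0069] v=[-1.3325]
Step 9: x=[1.8656] v=[-0.4710]
Step 10: x=[1.9980] v=[0.4414]
First v>=0 after going negative at step 10, time=3.0000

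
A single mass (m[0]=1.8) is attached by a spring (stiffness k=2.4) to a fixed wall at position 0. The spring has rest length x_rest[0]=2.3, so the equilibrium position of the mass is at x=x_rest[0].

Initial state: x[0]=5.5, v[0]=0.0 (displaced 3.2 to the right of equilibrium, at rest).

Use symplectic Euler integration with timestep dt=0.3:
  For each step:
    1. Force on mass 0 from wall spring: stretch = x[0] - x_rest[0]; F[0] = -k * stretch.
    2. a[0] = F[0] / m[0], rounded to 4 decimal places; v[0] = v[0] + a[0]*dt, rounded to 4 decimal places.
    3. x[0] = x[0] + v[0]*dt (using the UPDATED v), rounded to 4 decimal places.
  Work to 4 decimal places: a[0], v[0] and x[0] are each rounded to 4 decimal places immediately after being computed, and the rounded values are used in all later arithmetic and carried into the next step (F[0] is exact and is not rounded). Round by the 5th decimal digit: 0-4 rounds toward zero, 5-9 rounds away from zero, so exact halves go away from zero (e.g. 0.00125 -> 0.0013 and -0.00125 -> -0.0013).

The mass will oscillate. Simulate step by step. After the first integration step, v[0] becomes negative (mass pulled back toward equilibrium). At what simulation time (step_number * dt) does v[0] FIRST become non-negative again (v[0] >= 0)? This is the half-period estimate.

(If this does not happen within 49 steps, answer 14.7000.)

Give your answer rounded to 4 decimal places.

Step 0: x=[5.5000] v=[0.0000]
Step 1: x=[5.1160] v=[-1.2800]
Step 2: x=[4.3941] v=[-2.4064]
Step 3: x=[3.4209] v=[-3.2440]
Step 4: x=[2.3132] v=[-3.6924]
Step 5: x=[1.2039] v=[-3.6977]
Step 6: x=[0.2261] v=[-3.2593]
Step 7: x=[-0.5028] v=[-2.4297]
Step 8: x=[-0.8954] v=[-1.3086]
Step 9: x=[-0.9046] v=[-0.0305]
Step 10: x=[-0.5292] v=[1.2513]
First v>=0 after going negative at step 10, time=3.0000

Answer: 3.0000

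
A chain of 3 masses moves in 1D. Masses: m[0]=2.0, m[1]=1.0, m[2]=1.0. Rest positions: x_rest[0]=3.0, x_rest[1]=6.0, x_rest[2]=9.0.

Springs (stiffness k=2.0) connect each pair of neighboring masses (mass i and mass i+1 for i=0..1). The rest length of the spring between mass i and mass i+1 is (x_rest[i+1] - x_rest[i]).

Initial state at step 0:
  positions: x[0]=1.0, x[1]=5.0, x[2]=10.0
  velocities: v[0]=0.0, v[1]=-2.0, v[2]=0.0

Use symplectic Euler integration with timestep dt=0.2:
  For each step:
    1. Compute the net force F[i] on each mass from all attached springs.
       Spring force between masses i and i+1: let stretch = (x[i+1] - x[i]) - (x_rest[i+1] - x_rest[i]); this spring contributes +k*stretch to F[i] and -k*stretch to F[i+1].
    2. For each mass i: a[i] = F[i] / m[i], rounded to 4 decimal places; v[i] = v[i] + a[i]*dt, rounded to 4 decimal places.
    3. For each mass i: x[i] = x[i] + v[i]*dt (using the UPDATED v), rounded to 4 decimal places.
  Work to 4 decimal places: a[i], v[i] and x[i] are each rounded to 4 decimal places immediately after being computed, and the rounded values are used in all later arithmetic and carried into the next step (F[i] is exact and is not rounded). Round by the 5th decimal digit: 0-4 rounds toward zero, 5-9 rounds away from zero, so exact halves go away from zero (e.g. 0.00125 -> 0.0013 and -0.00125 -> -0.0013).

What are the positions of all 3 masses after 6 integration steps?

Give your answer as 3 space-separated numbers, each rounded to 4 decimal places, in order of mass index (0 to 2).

Answer: 1.4777 4.6597 6.9850

Derivation:
Step 0: x=[1.0000 5.0000 10.0000] v=[0.0000 -2.0000 0.0000]
Step 1: x=[1.0400 4.6800 9.8400] v=[0.2000 -1.6000 -0.8000]
Step 2: x=[1.1056 4.4816 9.5072] v=[0.3280 -0.9920 -1.6640]
Step 3: x=[1.1862 4.4152 9.0124] v=[0.4032 -0.3322 -2.4742]
Step 4: x=[1.2760 4.4582 8.3898] v=[0.4490 0.2151 -3.1131]
Step 5: x=[1.3731 4.5612 7.6927] v=[0.4854 0.5149 -3.4857]
Step 6: x=[1.4777 4.6597 6.9850] v=[0.5230 0.4923 -3.5383]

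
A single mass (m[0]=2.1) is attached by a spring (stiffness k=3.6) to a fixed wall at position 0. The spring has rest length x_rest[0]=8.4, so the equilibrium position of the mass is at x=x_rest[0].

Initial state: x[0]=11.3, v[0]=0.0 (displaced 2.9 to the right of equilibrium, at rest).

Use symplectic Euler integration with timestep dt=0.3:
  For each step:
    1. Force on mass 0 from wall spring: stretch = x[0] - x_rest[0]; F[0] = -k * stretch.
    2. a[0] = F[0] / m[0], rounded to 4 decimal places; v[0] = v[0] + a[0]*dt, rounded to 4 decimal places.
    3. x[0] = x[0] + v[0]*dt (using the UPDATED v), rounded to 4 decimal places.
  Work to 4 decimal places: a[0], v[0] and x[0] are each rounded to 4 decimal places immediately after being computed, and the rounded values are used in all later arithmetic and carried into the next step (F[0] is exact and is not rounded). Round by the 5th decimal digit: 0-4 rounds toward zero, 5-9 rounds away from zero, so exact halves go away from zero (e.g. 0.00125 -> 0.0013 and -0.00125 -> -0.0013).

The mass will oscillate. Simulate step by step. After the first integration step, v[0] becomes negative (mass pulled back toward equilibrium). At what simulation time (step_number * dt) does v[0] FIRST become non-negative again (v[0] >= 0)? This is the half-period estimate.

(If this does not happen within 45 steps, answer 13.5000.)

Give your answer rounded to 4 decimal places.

Step 0: x=[11.3000] v=[0.0000]
Step 1: x=[10.8526] v=[-1.4914]
Step 2: x=[10.0268] v=[-2.7528]
Step 3: x=[8.9500] v=[-3.5894]
Step 4: x=[7.7883] v=[-3.8723]
Step 5: x=[6.7210] v=[-3.5577]
Step 6: x=[5.9127] v=[-2.6942]
Step 7: x=[5.4882] v=[-1.4150]
Step 8: x=[5.5130] v=[0.0825]
First v>=0 after going negative at step 8, time=2.4000

Answer: 2.4000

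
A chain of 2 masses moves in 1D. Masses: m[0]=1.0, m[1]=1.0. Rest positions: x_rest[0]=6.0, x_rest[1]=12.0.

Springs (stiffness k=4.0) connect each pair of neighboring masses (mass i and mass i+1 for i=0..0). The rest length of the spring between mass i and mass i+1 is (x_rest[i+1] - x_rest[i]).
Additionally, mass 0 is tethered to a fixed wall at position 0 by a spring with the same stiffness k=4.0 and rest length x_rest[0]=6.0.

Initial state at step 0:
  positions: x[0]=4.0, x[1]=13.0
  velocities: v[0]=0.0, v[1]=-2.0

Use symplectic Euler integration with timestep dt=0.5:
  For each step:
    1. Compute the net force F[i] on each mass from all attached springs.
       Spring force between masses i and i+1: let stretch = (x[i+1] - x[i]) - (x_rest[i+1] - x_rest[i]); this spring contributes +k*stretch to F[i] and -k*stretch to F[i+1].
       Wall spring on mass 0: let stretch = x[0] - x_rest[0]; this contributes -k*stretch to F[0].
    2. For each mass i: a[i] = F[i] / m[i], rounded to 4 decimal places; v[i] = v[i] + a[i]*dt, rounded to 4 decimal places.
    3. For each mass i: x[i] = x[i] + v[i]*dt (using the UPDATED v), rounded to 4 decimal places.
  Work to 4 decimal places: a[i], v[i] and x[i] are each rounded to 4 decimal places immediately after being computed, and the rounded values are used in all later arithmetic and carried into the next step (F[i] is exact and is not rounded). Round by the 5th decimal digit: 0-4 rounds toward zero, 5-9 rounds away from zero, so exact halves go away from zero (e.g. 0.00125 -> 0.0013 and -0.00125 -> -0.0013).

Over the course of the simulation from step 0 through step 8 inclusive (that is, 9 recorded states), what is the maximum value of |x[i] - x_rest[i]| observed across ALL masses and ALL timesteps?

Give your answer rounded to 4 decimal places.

Answer: 4.0000

Derivation:
Step 0: x=[4.0000 13.0000] v=[0.0000 -2.0000]
Step 1: x=[9.0000 9.0000] v=[10.0000 -8.0000]
Step 2: x=[5.0000 11.0000] v=[-8.0000 4.0000]
Step 3: x=[2.0000 13.0000] v=[-6.0000 4.0000]
Step 4: x=[8.0000 10.0000] v=[12.0000 -6.0000]
Step 5: x=[8.0000 11.0000] v=[0.0000 2.0000]
Step 6: x=[3.0000 15.0000] v=[-10.0000 8.0000]
Step 7: x=[7.0000 13.0000] v=[8.0000 -4.0000]
Step 8: x=[10.0000 11.0000] v=[6.0000 -4.0000]
Max displacement = 4.0000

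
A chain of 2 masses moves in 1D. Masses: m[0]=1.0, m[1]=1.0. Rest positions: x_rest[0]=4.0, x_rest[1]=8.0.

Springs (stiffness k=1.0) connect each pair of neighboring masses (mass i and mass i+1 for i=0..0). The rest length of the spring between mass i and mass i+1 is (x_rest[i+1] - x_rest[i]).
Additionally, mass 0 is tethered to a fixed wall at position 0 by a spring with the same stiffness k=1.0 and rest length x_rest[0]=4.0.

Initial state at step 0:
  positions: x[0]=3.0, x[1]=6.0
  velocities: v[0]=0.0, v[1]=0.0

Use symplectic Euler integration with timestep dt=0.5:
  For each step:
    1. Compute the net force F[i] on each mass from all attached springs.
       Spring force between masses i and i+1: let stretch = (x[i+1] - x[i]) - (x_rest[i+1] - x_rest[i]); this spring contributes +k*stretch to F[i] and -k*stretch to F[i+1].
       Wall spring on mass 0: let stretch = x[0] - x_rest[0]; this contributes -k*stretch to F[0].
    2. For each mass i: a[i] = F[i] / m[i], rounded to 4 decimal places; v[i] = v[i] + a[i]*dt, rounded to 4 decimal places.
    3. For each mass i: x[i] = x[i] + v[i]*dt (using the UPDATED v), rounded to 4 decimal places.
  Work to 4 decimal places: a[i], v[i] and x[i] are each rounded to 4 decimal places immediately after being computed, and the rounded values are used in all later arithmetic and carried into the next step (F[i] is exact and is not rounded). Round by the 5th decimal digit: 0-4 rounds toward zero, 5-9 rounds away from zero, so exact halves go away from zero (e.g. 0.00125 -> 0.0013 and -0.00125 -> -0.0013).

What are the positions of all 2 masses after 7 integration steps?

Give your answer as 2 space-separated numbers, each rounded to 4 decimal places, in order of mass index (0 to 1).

Answer: 4.9999 9.2005

Derivation:
Step 0: x=[3.0000 6.0000] v=[0.0000 0.0000]
Step 1: x=[3.0000 6.2500] v=[0.0000 0.5000]
Step 2: x=[3.0625 6.6875] v=[0.1250 0.8750]
Step 3: x=[3.2657 7.2188] v=[0.4063 1.0625]
Step 4: x=[3.6407 7.7618] v=[0.7500 1.0860]
Step 5: x=[4.1358 8.2746] v=[0.9902 1.0255]
Step 6: x=[4.6317 8.7527] v=[0.9917 0.9561]
Step 7: x=[4.9999 9.2005] v=[0.7364 0.8956]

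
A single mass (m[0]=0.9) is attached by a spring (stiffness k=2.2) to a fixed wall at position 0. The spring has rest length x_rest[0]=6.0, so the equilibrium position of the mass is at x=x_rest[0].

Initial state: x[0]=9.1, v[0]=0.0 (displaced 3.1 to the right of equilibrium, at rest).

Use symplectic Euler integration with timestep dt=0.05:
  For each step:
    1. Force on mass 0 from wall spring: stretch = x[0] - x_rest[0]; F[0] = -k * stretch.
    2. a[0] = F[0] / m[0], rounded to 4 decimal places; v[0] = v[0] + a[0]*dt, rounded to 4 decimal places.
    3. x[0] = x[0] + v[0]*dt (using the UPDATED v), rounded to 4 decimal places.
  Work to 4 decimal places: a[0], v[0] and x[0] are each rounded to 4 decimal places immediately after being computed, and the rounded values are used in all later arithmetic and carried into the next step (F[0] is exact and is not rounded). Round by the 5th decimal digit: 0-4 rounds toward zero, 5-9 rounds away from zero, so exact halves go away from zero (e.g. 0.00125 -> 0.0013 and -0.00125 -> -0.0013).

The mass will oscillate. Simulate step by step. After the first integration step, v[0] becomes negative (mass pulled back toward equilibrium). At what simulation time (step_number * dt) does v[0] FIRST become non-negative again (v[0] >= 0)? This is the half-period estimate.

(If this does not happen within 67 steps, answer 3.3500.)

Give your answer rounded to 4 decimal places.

Answer: 2.0500

Derivation:
Step 0: x=[9.1000] v=[0.0000]
Step 1: x=[9.0811] v=[-0.3789]
Step 2: x=[9.0433] v=[-0.7555]
Step 3: x=[8.9869] v=[-1.1275]
Step 4: x=[8.9123] v=[-1.4926]
Step 5: x=[8.8199] v=[-1.8486]
Step 6: x=[8.7102] v=[-2.1933]
Step 7: x=[8.5840] v=[-2.5245]
Step 8: x=[8.4420] v=[-2.8403]
Step 9: x=[8.2851] v=[-3.1388]
Step 10: x=[8.1142] v=[-3.4181]
Step 11: x=[7.9304] v=[-3.6765]
Step 12: x=[7.7348] v=[-3.9124]
Step 13: x=[7.5286] v=[-4.1244]
Step 14: x=[7.3130] v=[-4.3112]
Step 15: x=[7.0894] v=[-4.4717]
Step 16: x=[6.8592] v=[-4.6049]
Step 17: x=[6.6237] v=[-4.7099]
Step 18: x=[6.3844] v=[-4.7861]
Step 19: x=[6.1427] v=[-4.8331]
Step 20: x=[5.9002] v=[-4.8505]
Step 21: x=[5.6583] v=[-4.8383]
Step 22: x=[5.4185] v=[-4.7965]
Step 23: x=[5.1822] v=[-4.7254]
Step 24: x=[4.9509] v=[-4.6254]
Step 25: x=[4.7260] v=[-4.4972]
Step 26: x=[4.5089] v=[-4.3415]
Step 27: x=[4.3009] v=[-4.1593]
Step 28: x=[4.1033] v=[-3.9516]
Step 29: x=[3.9173] v=[-3.7198]
Step 30: x=[3.7440] v=[-3.4653]
Step 31: x=[3.5845] v=[-3.1896]
Step 32: x=[3.4398] v=[-2.8944]
Step 33: x=[3.3107] v=[-2.5815]
Step 34: x=[3.1981] v=[-2.2528]
Step 35: x=[3.1026] v=[-1.9103]
Step 36: x=[3.0248] v=[-1.5562]
Step 37: x=[2.9652] v=[-1.1926]
Step 38: x=[2.9241] v=[-0.8217]
Step 39: x=[2.9018] v=[-0.4458]
Step 40: x=[2.8984] v=[-0.0671]
Step 41: x=[2.9140] v=[0.3120]
First v>=0 after going negative at step 41, time=2.0500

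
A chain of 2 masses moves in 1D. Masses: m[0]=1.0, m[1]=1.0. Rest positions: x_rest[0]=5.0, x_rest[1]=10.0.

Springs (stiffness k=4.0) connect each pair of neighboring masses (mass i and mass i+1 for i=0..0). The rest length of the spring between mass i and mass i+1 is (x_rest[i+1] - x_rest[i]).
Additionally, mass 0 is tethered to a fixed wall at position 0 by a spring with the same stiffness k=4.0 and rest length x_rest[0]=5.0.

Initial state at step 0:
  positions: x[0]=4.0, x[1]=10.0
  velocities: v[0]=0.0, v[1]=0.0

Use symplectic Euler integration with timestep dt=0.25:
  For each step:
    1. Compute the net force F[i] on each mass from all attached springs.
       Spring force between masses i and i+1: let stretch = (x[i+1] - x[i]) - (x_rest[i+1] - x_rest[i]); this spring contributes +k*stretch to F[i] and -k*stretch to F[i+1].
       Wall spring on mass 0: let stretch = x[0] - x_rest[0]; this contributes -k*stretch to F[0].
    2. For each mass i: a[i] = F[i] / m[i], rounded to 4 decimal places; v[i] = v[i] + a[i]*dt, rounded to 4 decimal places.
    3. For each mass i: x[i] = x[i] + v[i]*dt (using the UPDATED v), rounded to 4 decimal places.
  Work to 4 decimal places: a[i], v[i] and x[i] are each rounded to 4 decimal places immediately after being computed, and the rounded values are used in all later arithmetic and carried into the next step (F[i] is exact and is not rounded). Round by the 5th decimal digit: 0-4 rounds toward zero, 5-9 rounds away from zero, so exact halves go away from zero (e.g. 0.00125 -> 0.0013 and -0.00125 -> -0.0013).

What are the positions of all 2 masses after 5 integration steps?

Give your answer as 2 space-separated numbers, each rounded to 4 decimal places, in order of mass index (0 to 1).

Step 0: x=[4.0000 10.0000] v=[0.0000 0.0000]
Step 1: x=[4.5000 9.7500] v=[2.0000 -1.0000]
Step 2: x=[5.1875 9.4375] v=[2.7500 -1.2500]
Step 3: x=[5.6406 9.3125] v=[1.8125 -0.5000]
Step 4: x=[5.6016 9.5195] v=[-0.1562 0.8281]
Step 5: x=[5.1416 9.9971] v=[-1.8399 1.9102]

Answer: 5.1416 9.9971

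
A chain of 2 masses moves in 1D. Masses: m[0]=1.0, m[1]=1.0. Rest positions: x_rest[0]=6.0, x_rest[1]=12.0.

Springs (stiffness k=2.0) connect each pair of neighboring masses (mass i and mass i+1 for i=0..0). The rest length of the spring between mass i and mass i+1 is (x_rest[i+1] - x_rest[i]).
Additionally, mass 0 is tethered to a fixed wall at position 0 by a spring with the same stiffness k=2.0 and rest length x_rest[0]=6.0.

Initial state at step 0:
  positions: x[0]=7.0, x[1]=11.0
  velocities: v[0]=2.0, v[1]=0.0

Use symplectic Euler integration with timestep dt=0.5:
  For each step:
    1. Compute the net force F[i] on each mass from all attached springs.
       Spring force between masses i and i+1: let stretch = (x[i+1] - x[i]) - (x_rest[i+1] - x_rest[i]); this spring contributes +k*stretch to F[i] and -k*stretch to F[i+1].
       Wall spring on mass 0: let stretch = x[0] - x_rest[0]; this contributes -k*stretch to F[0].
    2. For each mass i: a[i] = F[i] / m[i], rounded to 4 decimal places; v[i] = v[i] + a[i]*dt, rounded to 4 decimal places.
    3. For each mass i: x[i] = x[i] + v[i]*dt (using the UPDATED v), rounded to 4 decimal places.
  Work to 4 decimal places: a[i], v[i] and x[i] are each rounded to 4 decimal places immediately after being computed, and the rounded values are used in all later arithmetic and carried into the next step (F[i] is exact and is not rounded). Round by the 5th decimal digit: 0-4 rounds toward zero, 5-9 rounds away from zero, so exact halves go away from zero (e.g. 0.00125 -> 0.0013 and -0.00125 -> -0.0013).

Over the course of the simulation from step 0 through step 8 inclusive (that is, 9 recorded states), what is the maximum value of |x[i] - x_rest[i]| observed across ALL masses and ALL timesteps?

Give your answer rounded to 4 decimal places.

Answer: 1.8125

Derivation:
Step 0: x=[7.0000 11.0000] v=[2.0000 0.0000]
Step 1: x=[6.5000 12.0000] v=[-1.0000 2.0000]
Step 2: x=[5.5000 13.2500] v=[-2.0000 2.5000]
Step 3: x=[5.6250 13.6250] v=[0.2500 0.7500]
Step 4: x=[6.9375 13.0000] v=[2.6250 -1.2500]
Step 5: x=[7.8125 12.3438] v=[1.7500 -1.3125]
Step 6: x=[7.0469 12.4219] v=[-1.5312 0.1562]
Step 7: x=[5.4454 12.8125] v=[-3.2031 0.7812]
Step 8: x=[4.8047 12.5196] v=[-1.2814 -0.5859]
Max displacement = 1.8125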